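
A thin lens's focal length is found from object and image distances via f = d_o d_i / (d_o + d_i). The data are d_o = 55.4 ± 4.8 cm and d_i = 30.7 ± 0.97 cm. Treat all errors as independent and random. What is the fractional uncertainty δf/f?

∂f/∂d_o = (d_i/(d_o+d_i))² = 0.127;  ∂f/∂d_i = (d_o/(d_o+d_i))² = 0.414
δf = √((∂f/∂d_o · δd_o)² + (∂f/∂d_i · δd_i)²) = √(0.372 + 0.161) = 0.731 cm
f = 19.8 cm, so δf/f = 0.731/19.8 = 0.0370.

0.0370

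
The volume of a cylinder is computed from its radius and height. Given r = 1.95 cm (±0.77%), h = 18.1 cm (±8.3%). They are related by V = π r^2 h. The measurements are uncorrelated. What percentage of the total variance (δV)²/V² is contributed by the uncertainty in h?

96.7%

(δV/V)² = (2·δr/r)² + (1·δh/h)²
  r term: (2×0.00770)² = 0.000237
  h term: (1×0.0830)² = 0.00689
Total = 0.00713. Share from h = 0.00689/0.00713 = 0.967.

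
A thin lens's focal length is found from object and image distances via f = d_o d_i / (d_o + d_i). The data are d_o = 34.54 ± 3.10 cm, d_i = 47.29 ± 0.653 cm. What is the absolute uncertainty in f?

1.04 cm

∂f/∂d_o = (d_i/(d_o+d_i))² = 0.334;  ∂f/∂d_i = (d_o/(d_o+d_i))² = 0.178
δf = √((∂f/∂d_o · δd_o)² + (∂f/∂d_i · δd_i)²) = √(1.07 + 0.0135) = 1.04 cm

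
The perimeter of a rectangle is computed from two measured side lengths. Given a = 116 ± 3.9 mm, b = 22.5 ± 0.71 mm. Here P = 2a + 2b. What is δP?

7.93 mm

For a sum/difference, combine absolute errors in quadrature:
  (2·δa)² = 60.8;  (2·δb)² = 2.02
δP = √(62.9) = 7.93 mm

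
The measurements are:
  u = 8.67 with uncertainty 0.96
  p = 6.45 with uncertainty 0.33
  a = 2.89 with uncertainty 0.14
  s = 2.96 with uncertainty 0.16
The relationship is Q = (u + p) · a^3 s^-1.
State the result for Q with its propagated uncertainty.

123 ± 20.8

Let w = u + p = 15.1. δw = √(δu² + δp²) = √(0.922 + 0.109) = 1.02, so δw/w = 0.0671.
Q is then a monomial in w, a, s:
δQ/Q = √((δw/w)² + (3·δa/a)² + (-1·δs/s)²) = √(0.00451 + 0.0211 + 0.00292) = 0.169
Q = 123, so δQ = 0.169 × 123 = 20.8.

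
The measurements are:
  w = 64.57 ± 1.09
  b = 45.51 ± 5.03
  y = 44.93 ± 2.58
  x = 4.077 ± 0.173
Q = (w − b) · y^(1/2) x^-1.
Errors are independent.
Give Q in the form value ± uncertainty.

Let u = w − b = 19.06. δu = √(δw² + δb²) = √(1.19 + 25.3) = 5.15, so δu/u = 0.270.
Q is then a monomial in u, y, x:
δQ/Q = √((δu/u)² + (½·δy/y)² + (-1·δx/x)²) = √(0.0729 + 0.000824 + 0.00180) = 0.275
Q = 31.34, so δQ = 0.275 × 31.34 = 8.61.

31.34 ± 8.61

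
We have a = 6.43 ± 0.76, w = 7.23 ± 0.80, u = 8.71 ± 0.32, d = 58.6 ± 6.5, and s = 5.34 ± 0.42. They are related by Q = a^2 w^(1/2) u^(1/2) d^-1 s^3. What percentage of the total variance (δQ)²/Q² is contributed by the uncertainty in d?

9.67%

(δQ/Q)² = (2·δa/a)² + (½·δw/w)² + (½·δu/u)² + (-1·δd/d)² + (3·δs/s)²
  a term: (2×0.118)² = 0.0559
  w term: (0.5×0.111)² = 0.00306
  u term: (0.5×0.0367)² = 0.000337
  d term: (-1×0.111)² = 0.0123
  s term: (3×0.0787)² = 0.0557
Total = 0.127. Share from d = 0.0123/0.127 = 0.0967.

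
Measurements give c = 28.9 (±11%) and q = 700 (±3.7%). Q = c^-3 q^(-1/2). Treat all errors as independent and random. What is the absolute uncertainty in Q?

For a monomial Q ∝ c^-3, q^(-1/2), fractional errors add in quadrature:
  (-3·δc/c)² = (-3×0.110)² = 0.109;  (−½·δq/q)² = (-0.5×0.0370)² = 0.000342
δQ/Q = √(0.109) = 0.331
Q = 1.57e-06, so δQ = 0.331 × 1.57e-06 = 5.18e-07.

5.18e-07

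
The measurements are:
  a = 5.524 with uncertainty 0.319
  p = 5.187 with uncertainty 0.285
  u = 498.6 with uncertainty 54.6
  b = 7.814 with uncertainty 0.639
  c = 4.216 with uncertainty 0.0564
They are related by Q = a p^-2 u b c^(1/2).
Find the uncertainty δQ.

Relative error in a monomial: (δQ/Q)² = Σ (nᵢ · δxᵢ/xᵢ)².
  (1·δa/a)² = (1×0.0577)² = 0.00333;  (-2·δp/p)² = (-2×0.0549)² = 0.0121;  (1·δu/u)² = (1×0.110)² = 0.0120;  (1·δb/b)² = (1×0.0818)² = 0.00669;  (½·δc/c)² = (0.5×0.0134)² = 4.47e-05
δQ/Q = √(0.0341) = 0.185
Q = 1642, so δQ = 0.185 × 1642 = 303.

303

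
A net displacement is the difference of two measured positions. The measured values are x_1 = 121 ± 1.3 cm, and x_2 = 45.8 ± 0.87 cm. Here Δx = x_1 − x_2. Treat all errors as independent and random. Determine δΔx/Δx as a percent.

Sums and differences: (δΔx)² = Σ (cᵢ δxᵢ)².
  (δx_1)² = 1.69;  (δx_2)² = 0.757
δΔx = √(2.45) = 1.56 cm
Δx = 75.2 cm, so δΔx/Δx = 1.56/75.2 = 0.0208.

2.08%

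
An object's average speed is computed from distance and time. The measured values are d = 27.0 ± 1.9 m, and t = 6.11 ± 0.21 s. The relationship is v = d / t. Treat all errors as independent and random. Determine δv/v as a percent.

7.83%

v is a product of powers, so relative uncertainties combine in quadrature:
  (1·δd/d)² = (1×0.0704)² = 0.00495;  (-1·δt/t)² = (-1×0.0344)² = 0.00118
δv/v = √(0.00613) = 0.0783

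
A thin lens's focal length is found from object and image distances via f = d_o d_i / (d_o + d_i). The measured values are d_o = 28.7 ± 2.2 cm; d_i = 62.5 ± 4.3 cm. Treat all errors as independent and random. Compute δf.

∂f/∂d_o = (d_i/(d_o+d_i))² = 0.470;  ∂f/∂d_i = (d_o/(d_o+d_i))² = 0.0990
δf = √((∂f/∂d_o · δd_o)² + (∂f/∂d_i · δd_i)²) = √(1.07 + 0.181) = 1.12 cm

1.12 cm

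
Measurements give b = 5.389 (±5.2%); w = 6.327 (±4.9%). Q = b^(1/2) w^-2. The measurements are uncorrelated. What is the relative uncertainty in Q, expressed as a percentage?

Products/powers → add relative errors in quadrature, weighted by exponent:
  (½·δb/b)² = (0.5×0.0520)² = 0.000676;  (-2·δw/w)² = (-2×0.0490)² = 0.00960
δQ/Q = √(0.0103) = 0.101

10.1%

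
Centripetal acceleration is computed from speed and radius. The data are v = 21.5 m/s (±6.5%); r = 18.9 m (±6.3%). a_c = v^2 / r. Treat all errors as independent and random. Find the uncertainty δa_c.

Products/powers → add relative errors in quadrature, weighted by exponent:
  (2·δv/v)² = (2×0.0650)² = 0.0169;  (-1·δr/r)² = (-1×0.0630)² = 0.00397
δa_c/a_c = √(0.0209) = 0.144
a_c = 24.5 m/s^2, so δa_c = 0.144 × 24.5 = 3.53 m/s^2.

3.53 m/s^2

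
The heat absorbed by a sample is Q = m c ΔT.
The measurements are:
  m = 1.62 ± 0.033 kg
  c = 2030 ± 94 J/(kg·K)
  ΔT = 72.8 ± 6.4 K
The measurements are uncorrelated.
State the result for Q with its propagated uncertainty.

Since Q is a product/quotient, work with relative uncertainties:
  (1·δm/m)² = (1×0.0204)² = 0.000415;  (1·δc/c)² = (1×0.0463)² = 0.00214;  (1·δΔT/ΔT)² = (1×0.0879)² = 0.00773
δQ/Q = √(0.0103) = 0.101
Q = 2.39e+05 J, so δQ = 0.101 × 2.39e+05 = 24300 J.

(2.39 ± 0.243) × 10^5 J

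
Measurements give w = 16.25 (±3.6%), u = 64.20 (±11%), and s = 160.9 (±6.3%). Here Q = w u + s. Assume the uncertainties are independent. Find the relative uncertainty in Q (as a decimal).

Let p = w·u = 1043. δp/p = √((1·δw/w)² + (1·δu/u)²) = √(0.00130 + 0.0121) = 0.116, so δp = 121.
Q = p + s: δQ = √(δp² + δs²) = √(14600 + 103) = 121
Q = 1204, so δQ/Q = 121/1204 = 0.101.

0.101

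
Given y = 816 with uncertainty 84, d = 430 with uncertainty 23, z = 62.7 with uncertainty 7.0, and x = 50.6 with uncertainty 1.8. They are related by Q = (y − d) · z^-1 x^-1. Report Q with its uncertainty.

Let u = y − d = 386. δu = √(δy² + δd²) = √(7060 + 529) = 87.1, so δu/u = 0.226.
Q is then a monomial in u, z, x:
δQ/Q = √((δu/u)² + (-1·δz/z)² + (-1·δx/x)²) = √(0.0509 + 0.0125 + 0.00127) = 0.254
Q = 0.122, so δQ = 0.254 × 0.122 = 0.0309.

0.122 ± 0.0309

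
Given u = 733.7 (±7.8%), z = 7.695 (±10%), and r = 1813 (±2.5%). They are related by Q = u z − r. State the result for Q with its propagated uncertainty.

3833 ± 717

Let p = u·z = 5646. δp/p = √((1·δu/u)² + (1·δz/z)²) = √(0.00608 + 0.0100) = 0.127, so δp = 716.
Q = p − r: δQ = √(δp² + δr²) = √(5.13e+05 + 2050) = 717
Q = 3833.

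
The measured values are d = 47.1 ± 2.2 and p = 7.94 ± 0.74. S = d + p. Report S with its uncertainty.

S is a linear combination, so absolute uncertainties add in quadrature:
  (δd)² = 4.84;  (δp)² = 0.548
δS = √(5.39) = 2.32
S = 55.0.

55.0 ± 2.32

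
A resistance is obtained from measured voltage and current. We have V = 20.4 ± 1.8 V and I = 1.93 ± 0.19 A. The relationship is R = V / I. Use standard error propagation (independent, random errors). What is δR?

For a monomial R ∝ V, I^-1, fractional errors add in quadrature:
  (1·δV/V)² = (1×0.0882)² = 0.00779;  (-1·δI/I)² = (-1×0.0984)² = 0.00969
δR/R = √(0.0175) = 0.132
R = 10.6 Ω, so δR = 0.132 × 10.6 = 1.40 Ω.

1.40 Ω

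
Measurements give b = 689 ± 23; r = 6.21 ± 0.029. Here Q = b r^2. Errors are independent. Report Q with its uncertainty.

26600 ± 921

Q is a product of powers, so relative uncertainties combine in quadrature:
  (1·δb/b)² = (1×0.0334)² = 0.00111;  (2·δr/r)² = (2×0.00467)² = 8.72e-05
δQ/Q = √(0.00120) = 0.0347
Q = 26600, so δQ = 0.0347 × 26600 = 921.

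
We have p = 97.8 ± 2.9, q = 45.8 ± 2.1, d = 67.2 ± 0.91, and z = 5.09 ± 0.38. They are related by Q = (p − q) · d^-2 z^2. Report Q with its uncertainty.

0.298 ± 0.0497

Let u = p − q = 52.0. δu = √(δp² + δq²) = √(8.41 + 4.41) = 3.58, so δu/u = 0.0689.
Q is then a monomial in u, d, z:
δQ/Q = √((δu/u)² + (-2·δd/d)² + (2·δz/z)²) = √(0.00474 + 0.000734 + 0.0223) = 0.167
Q = 0.298, so δQ = 0.167 × 0.298 = 0.0497.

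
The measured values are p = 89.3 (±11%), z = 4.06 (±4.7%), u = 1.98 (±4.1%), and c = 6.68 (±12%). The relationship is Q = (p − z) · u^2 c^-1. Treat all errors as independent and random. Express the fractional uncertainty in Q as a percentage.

Let w = p − z = 85.2. δw = √(δp² + δz²) = √(96.5 + 0.0364) = 9.82, so δw/w = 0.115.
Q is then a monomial in w, u, c:
δQ/Q = √((δw/w)² + (2·δu/u)² + (-1·δc/c)²) = √(0.0133 + 0.00672 + 0.0144) = 0.185

18.5%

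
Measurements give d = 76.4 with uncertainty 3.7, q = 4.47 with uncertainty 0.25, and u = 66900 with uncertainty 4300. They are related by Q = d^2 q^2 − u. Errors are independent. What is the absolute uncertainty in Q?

Let p = d^2·q^2 = 1.17e+05. δp/p = √((2·δd/d)² + (2·δq/q)²) = √(0.00938 + 0.0125) = 0.148, so δp = 17300.
Q = p − u: δQ = √(δp² + δu²) = √(2.98e+08 + 1.85e+07) = 17800

17800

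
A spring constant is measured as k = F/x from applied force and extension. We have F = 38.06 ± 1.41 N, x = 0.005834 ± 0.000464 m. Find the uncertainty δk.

572 N/m

Relative error in a monomial: (δk/k)² = Σ (nᵢ · δxᵢ/xᵢ)².
  (1·δF/F)² = (1×0.0370)² = 0.00137;  (-1·δx/x)² = (-1×0.0795)² = 0.00633
δk/k = √(0.00770) = 0.0877
k = 6524 N/m, so δk = 0.0877 × 6524 = 572 N/m.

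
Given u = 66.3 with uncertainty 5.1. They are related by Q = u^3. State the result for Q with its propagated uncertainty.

(2.91 ± 0.673) × 10^5

For a monomial Q ∝ u^3, fractional errors add in quadrature:
  (3·δu/u)² = (3×0.0769)² = 0.0533
δQ/Q = √(0.0533) = 0.231
Q = 2.91e+05, so δQ = 0.231 × 2.91e+05 = 67300.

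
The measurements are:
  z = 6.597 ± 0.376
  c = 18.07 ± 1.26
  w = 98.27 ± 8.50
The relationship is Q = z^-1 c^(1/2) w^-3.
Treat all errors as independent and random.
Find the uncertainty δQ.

1.82e-07

Relative error in a monomial: (δQ/Q)² = Σ (nᵢ · δxᵢ/xᵢ)².
  (-1·δz/z)² = (-1×0.0570)² = 0.00325;  (½·δc/c)² = (0.5×0.0697)² = 0.00122;  (-3·δw/w)² = (-3×0.0865)² = 0.0673
δQ/Q = √(0.0718) = 0.268
Q = 6.79e-07, so δQ = 0.268 × 6.79e-07 = 1.82e-07.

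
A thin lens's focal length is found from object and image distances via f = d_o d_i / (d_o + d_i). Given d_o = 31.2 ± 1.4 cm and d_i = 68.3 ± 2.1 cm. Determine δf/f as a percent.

3.23%

∂f/∂d_o = (d_i/(d_o+d_i))² = 0.471;  ∂f/∂d_i = (d_o/(d_o+d_i))² = 0.0983
δf = √((∂f/∂d_o · δd_o)² + (∂f/∂d_i · δd_i)²) = √(0.435 + 0.0426) = 0.691 cm
f = 21.4 cm, so δf/f = 0.691/21.4 = 0.0323.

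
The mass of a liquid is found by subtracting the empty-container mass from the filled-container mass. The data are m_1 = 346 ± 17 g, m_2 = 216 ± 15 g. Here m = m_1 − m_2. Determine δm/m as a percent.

m is a linear combination, so absolute uncertainties add in quadrature:
  (δm_1)² = 289;  (δm_2)² = 225
δm = √(514) = 22.7 g
m = 130 g, so δm/m = 22.7/130 = 0.174.

17.4%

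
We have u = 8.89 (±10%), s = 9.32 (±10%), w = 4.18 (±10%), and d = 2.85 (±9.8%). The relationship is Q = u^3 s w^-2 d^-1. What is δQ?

For a monomial Q ∝ u^3, s, w^-2, d^-1, fractional errors add in quadrature:
  (3·δu/u)² = (3×0.100)² = 0.0900;  (1·δs/s)² = (1×0.100)² = 0.0100;  (-2·δw/w)² = (-2×0.100)² = 0.0400;  (-1·δd/d)² = (-1×0.0980)² = 0.00960
δQ/Q = √(0.150) = 0.387
Q = 131, so δQ = 0.387 × 131 = 50.9.

50.9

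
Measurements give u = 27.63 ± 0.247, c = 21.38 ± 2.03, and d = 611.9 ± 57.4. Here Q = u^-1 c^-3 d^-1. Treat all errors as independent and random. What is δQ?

Products/powers → add relative errors in quadrature, weighted by exponent:
  (-1·δu/u)² = (-1×0.00894)² = 7.99e-05;  (-3·δc/c)² = (-3×0.0949)² = 0.0811;  (-1·δd/d)² = (-1×0.0938)² = 0.00880
δQ/Q = √(0.0900) = 0.300
Q = 6.052e-09, so δQ = 0.300 × 6.052e-09 = 1.82e-09.

1.82e-09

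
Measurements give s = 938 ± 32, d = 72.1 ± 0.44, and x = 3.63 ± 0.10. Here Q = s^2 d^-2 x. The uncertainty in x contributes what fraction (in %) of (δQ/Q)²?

13.6%

(δQ/Q)² = (2·δs/s)² + (-2·δd/d)² + (1·δx/x)²
  s term: (2×0.0341)² = 0.00466
  d term: (-2×0.00610)² = 0.000149
  x term: (1×0.0275)² = 0.000759
Total = 0.00556. Share from x = 0.000759/0.00556 = 0.136.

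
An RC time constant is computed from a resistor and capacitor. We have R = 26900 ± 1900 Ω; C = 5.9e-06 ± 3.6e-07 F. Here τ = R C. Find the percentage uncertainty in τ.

9.33%

Since τ is a product/quotient, work with relative uncertainties:
  (1·δR/R)² = (1×0.0706)² = 0.00499;  (1·δC/C)² = (1×0.0610)² = 0.00372
δτ/τ = √(0.00871) = 0.0933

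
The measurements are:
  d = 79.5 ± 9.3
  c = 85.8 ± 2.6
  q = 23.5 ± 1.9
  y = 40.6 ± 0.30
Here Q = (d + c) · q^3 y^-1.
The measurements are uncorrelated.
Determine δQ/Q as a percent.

Let u = d + c = 165. δu = √(δd² + δc²) = √(86.5 + 6.76) = 9.66, so δu/u = 0.0584.
Q is then a monomial in u, q, y:
δQ/Q = √((δu/u)² + (3·δq/q)² + (-1·δy/y)²) = √(0.00341 + 0.0588 + 5.46e-05) = 0.250

25.0%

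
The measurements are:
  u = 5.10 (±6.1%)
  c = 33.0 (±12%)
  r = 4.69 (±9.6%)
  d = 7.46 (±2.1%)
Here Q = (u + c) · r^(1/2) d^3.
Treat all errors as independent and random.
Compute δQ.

4490

Let w = u + c = 38.1. δw = √(δu² + δc²) = √(0.0968 + 15.7) = 3.97, so δw/w = 0.104.
Q is then a monomial in w, r, d:
δQ/Q = √((δw/w)² + (½·δr/r)² + (3·δd/d)²) = √(0.0109 + 0.00230 + 0.00397) = 0.131
Q = 34300, so δQ = 0.131 × 34300 = 4490.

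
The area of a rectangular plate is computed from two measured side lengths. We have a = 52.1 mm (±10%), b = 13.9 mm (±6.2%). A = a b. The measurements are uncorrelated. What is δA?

85.2 mm^2

A is a product of powers, so relative uncertainties combine in quadrature:
  (1·δa/a)² = (1×0.100)² = 0.0100;  (1·δb/b)² = (1×0.0620)² = 0.00384
δA/A = √(0.0138) = 0.118
A = 724 mm^2, so δA = 0.118 × 724 = 85.2 mm^2.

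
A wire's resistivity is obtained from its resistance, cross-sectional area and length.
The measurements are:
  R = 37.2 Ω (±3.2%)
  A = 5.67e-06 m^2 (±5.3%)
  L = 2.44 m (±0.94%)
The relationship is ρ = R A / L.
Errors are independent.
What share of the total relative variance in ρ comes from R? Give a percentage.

26.1%

(δρ/ρ)² = (1·δR/R)² + (1·δA/A)² + (-1·δL/L)²
  R term: (1×0.0320)² = 0.00102
  A term: (1×0.0530)² = 0.00281
  L term: (-1×0.00940)² = 8.84e-05
Total = 0.00392. Share from R = 0.00102/0.00392 = 0.261.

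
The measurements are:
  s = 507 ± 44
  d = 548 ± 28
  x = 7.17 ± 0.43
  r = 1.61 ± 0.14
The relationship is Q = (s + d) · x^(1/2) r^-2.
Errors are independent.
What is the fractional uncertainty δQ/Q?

Let u = s + d = 1060. δu = √(δs² + δd²) = √(1940 + 784) = 52.2, so δu/u = 0.0494.
Q is then a monomial in u, x, r:
δQ/Q = √((δu/u)² + (½·δx/x)² + (-2·δr/r)²) = √(0.00244 + 0.000899 + 0.0302) = 0.183

0.183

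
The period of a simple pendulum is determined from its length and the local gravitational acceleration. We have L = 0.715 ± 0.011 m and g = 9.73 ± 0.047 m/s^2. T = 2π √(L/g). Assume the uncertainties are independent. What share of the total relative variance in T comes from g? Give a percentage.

8.97%

(δT/T)² = (½·δL/L)² + (−½·δg/g)²
  L term: (0.5×0.0154)² = 5.92e-05
  g term: (-0.5×0.00483)² = 5.83e-06
Total = 6.5e-05. Share from g = 5.83e-06/6.5e-05 = 0.0897.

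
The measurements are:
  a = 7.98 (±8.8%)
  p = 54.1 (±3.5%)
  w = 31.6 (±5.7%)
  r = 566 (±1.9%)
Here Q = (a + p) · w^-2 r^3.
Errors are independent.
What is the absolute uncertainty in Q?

1.48e+06

Let u = a + p = 62.1. δu = √(δa² + δp²) = √(0.493 + 3.59) = 2.02, so δu/u = 0.0325.
Q is then a monomial in u, w, r:
δQ/Q = √((δu/u)² + (-2·δw/w)² + (3·δr/r)²) = √(0.00106 + 0.0130 + 0.00325) = 0.132
Q = 1.13e+07, so δQ = 0.132 × 1.13e+07 = 1.48e+06.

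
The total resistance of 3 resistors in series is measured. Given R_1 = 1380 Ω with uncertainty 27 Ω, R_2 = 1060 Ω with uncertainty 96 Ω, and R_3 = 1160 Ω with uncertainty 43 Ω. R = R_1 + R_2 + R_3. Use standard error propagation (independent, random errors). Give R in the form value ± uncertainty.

Absolute uncertainties add in quadrature for a linear combination:
  (δR_1)² = 729;  (δR_2)² = 9220;  (δR_3)² = 1850
δR = √(11800) = 109 Ω
R = 3600 Ω.

3600 ± 109 Ω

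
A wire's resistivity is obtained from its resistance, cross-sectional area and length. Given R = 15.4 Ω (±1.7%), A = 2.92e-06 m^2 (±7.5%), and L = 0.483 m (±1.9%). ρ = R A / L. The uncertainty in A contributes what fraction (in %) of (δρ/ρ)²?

(δρ/ρ)² = (1·δR/R)² + (1·δA/A)² + (-1·δL/L)²
  R term: (1×0.0170)² = 0.000289
  A term: (1×0.0750)² = 0.00562
  L term: (-1×0.0190)² = 0.000361
Total = 0.00628. Share from A = 0.00562/0.00628 = 0.896.

89.6%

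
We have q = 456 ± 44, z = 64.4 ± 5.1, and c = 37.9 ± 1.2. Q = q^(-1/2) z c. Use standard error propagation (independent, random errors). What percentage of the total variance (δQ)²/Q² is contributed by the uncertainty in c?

(δQ/Q)² = (−½·δq/q)² + (1·δz/z)² + (1·δc/c)²
  q term: (-0.5×0.0965)² = 0.00233
  z term: (1×0.0792)² = 0.00627
  c term: (1×0.0317)² = 0.00100
Total = 0.00960. Share from c = 0.00100/0.00960 = 0.104.

10.4%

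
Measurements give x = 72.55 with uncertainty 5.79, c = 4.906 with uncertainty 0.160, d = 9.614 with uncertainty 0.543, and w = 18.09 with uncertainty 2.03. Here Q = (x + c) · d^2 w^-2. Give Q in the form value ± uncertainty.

Let u = x + c = 77.46. δu = √(δx² + δc²) = √(33.5 + 0.0256) = 5.79, so δu/u = 0.0748.
Q is then a monomial in u, d, w:
δQ/Q = √((δu/u)² + (2·δd/d)² + (-2·δw/w)²) = √(0.00559 + 0.0128 + 0.0504) = 0.262
Q = 21.88, so δQ = 0.262 × 21.88 = 5.74.

21.88 ± 5.74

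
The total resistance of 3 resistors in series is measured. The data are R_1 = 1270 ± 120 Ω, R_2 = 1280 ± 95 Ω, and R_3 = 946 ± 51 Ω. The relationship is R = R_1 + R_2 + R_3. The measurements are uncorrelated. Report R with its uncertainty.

3500 ± 161 Ω

R is a linear combination, so absolute uncertainties add in quadrature:
  (δR_1)² = 14400;  (δR_2)² = 9020;  (δR_3)² = 2600
δR = √(26000) = 161 Ω
R = 3500 Ω.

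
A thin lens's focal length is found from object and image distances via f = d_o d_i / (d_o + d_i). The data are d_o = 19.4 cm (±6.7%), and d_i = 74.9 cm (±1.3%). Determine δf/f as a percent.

∂f/∂d_o = (d_i/(d_o+d_i))² = 0.631;  ∂f/∂d_i = (d_o/(d_o+d_i))² = 0.0423
δf = √((∂f/∂d_o · δd_o)² + (∂f/∂d_i · δd_i)²) = √(0.672 + 0.00170) = 0.821 cm
f = 15.4 cm, so δf/f = 0.821/15.4 = 0.0533.

5.33%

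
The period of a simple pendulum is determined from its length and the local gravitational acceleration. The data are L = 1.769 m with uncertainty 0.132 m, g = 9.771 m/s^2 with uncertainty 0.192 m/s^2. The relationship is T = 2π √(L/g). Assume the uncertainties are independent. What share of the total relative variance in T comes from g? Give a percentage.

6.49%

(δT/T)² = (½·δL/L)² + (−½·δg/g)²
  L term: (0.5×0.0746)² = 0.00139
  g term: (-0.5×0.0196)² = 9.65e-05
Total = 0.00149. Share from g = 9.65e-05/0.00149 = 0.0649.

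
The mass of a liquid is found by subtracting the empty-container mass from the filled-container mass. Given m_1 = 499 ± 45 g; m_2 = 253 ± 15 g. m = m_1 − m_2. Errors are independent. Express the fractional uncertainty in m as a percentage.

Absolute uncertainties add in quadrature for a linear combination:
  (δm_1)² = 2020;  (δm_2)² = 225
δm = √(2250) = 47.4 g
m = 246 g, so δm/m = 47.4/246 = 0.193.

19.3%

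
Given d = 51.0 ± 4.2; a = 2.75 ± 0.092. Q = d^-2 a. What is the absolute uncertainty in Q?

Each factor contributes (exponent × relative error)² to (δQ/Q)²:
  (-2·δd/d)² = (-2×0.0824)² = 0.0271;  (1·δa/a)² = (1×0.0335)² = 0.00112
δQ/Q = √(0.0282) = 0.168
Q = 0.00106, so δQ = 0.168 × 0.00106 = 0.000178.

0.000178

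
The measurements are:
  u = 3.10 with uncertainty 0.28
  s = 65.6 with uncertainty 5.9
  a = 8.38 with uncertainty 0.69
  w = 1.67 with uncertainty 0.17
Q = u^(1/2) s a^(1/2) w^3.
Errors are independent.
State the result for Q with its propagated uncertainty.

Relative error in a monomial: (δQ/Q)² = Σ (nᵢ · δxᵢ/xᵢ)².
  (½·δu/u)² = (0.5×0.0903)² = 0.00204;  (1·δs/s)² = (1×0.0899)² = 0.00809;  (½·δa/a)² = (0.5×0.0823)² = 0.00169;  (3·δw/w)² = (3×0.102)² = 0.0933
δQ/Q = √(0.105) = 0.324
Q = 1560, so δQ = 0.324 × 1560 = 505.

1560 ± 505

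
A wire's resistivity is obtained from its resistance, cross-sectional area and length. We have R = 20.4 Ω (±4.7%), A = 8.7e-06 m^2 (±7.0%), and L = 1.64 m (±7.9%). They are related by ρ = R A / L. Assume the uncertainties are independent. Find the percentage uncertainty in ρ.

11.6%

Products/powers → add relative errors in quadrature, weighted by exponent:
  (1·δR/R)² = (1×0.0470)² = 0.00221;  (1·δA/A)² = (1×0.0700)² = 0.00490;  (-1·δL/L)² = (-1×0.0790)² = 0.00624
δρ/ρ = √(0.0133) = 0.116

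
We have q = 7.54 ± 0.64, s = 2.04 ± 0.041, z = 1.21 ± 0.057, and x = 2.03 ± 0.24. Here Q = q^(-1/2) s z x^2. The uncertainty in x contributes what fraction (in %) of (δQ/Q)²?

(δQ/Q)² = (−½·δq/q)² + (1·δs/s)² + (1·δz/z)² + (2·δx/x)²
  q term: (-0.5×0.0849)² = 0.00180
  s term: (1×0.0201)² = 0.000404
  z term: (1×0.0471)² = 0.00222
  x term: (2×0.118)² = 0.0559
Total = 0.0603. Share from x = 0.0559/0.0603 = 0.927.

92.7%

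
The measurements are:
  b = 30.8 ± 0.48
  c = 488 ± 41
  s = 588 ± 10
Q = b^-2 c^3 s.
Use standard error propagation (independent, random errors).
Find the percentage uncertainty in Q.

25.5%

Products/powers → add relative errors in quadrature, weighted by exponent:
  (-2·δb/b)² = (-2×0.0156)² = 0.000971;  (3·δc/c)² = (3×0.0840)² = 0.0635;  (1·δs/s)² = (1×0.0170)² = 0.000289
δQ/Q = √(0.0648) = 0.255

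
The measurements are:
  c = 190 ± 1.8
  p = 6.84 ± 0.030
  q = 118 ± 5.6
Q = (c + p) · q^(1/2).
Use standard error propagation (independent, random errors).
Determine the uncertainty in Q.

Let u = c + p = 197. δu = √(δc² + δp²) = √(3.24 + 0.000900) = 1.80, so δu/u = 0.00915.
Q is then a monomial in u, q:
δQ/Q = √((δu/u)² + (½·δq/q)²) = √(8.36e-05 + 0.000563) = 0.0254
Q = 2140, so δQ = 0.0254 × 2140 = 54.4.

54.4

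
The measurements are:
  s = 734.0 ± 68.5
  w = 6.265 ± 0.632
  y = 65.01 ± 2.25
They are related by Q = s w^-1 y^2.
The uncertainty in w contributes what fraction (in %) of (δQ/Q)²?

(δQ/Q)² = (1·δs/s)² + (-1·δw/w)² + (2·δy/y)²
  s term: (1×0.0933)² = 0.00871
  w term: (-1×0.101)² = 0.0102
  y term: (2×0.0346)² = 0.00479
Total = 0.0237. Share from w = 0.0102/0.0237 = 0.430.

43.0%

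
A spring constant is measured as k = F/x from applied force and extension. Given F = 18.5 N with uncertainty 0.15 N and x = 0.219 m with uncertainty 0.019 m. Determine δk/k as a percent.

Relative error in a monomial: (δk/k)² = Σ (nᵢ · δxᵢ/xᵢ)².
  (1·δF/F)² = (1×0.00811)² = 6.57e-05;  (-1·δx/x)² = (-1×0.0868)² = 0.00753
δk/k = √(0.00759) = 0.0871

8.71%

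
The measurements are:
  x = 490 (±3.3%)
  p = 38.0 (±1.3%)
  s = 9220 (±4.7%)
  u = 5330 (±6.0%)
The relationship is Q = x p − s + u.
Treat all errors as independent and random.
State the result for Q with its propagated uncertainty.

Let w = x·p = 18600. δw/w = √((1·δx/x)² + (1·δp/p)²) = √(0.00109 + 0.000169) = 0.0355, so δw = 660.
Q = w − s + u: δQ = √(δw² + δs² + δu²) = √(4.36e+05 + 1.88e+05 + 1.02e+05) = 852
Q = 14700.

14700 ± 852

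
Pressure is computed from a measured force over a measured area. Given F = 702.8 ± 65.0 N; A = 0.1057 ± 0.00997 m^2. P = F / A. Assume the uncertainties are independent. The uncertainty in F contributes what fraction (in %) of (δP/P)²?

49.0%

(δP/P)² = (1·δF/F)² + (-1·δA/A)²
  F term: (1×0.0925)² = 0.00855
  A term: (-1×0.0943)² = 0.00890
Total = 0.0175. Share from F = 0.00855/0.0175 = 0.490.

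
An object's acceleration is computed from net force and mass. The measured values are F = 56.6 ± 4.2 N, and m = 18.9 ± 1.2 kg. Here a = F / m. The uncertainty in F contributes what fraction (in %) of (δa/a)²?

(δa/a)² = (1·δF/F)² + (-1·δm/m)²
  F term: (1×0.0742)² = 0.00551
  m term: (-1×0.0635)² = 0.00403
Total = 0.00954. Share from F = 0.00551/0.00954 = 0.577.

57.7%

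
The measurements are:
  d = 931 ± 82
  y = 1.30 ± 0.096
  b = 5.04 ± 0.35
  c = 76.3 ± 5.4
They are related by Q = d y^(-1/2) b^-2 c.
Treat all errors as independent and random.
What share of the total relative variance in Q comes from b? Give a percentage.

57.7%

(δQ/Q)² = (1·δd/d)² + (−½·δy/y)² + (-2·δb/b)² + (1·δc/c)²
  d term: (1×0.0881)² = 0.00776
  y term: (-0.5×0.0738)² = 0.00136
  b term: (-2×0.0694)² = 0.0193
  c term: (1×0.0708)² = 0.00501
Total = 0.0334. Share from b = 0.0193/0.0334 = 0.577.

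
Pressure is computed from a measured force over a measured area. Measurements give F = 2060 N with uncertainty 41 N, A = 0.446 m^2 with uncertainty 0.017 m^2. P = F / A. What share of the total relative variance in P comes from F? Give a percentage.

(δP/P)² = (1·δF/F)² + (-1·δA/A)²
  F term: (1×0.0199)² = 0.000396
  A term: (-1×0.0381)² = 0.00145
Total = 0.00185. Share from F = 0.000396/0.00185 = 0.214.

21.4%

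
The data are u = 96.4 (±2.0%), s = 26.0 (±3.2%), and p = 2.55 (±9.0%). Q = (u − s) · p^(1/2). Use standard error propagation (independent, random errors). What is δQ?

Let w = u − s = 70.4. δw = √(δu² + δs²) = √(3.72 + 0.692) = 2.10, so δw/w = 0.0298.
Q is then a monomial in w, p:
δQ/Q = √((δw/w)² + (½·δp/p)²) = √(0.000890 + 0.00202) = 0.0540
Q = 112, so δQ = 0.0540 × 112 = 6.07.

6.07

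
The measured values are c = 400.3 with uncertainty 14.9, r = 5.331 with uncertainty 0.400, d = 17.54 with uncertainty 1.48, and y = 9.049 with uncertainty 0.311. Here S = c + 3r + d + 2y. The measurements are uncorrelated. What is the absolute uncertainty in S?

Absolute uncertainties add in quadrature for a linear combination:
  (δc)² = 222;  (3·δr)² = 1.44;  (δd)² = 2.19;  (2·δy)² = 0.387
δS = √(226) = 15.0

15.0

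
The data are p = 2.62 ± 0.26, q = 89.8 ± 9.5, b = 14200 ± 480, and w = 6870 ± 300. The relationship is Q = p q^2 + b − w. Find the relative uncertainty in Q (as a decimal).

Let h = p·q^2 = 21100. δh/h = √((1·δp/p)² + (2·δq/q)²) = √(0.00985 + 0.0448) = 0.234, so δh = 4940.
Q = h + b − w: δQ = √(δh² + δb² + δw²) = √(2.44e+07 + 2.3e+05 + 90000) = 4970
Q = 28500, so δQ/Q = 4970/28500 = 0.175.

0.175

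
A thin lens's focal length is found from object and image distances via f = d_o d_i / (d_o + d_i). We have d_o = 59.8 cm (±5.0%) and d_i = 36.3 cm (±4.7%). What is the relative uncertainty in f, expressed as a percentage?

∂f/∂d_o = (d_i/(d_o+d_i))² = 0.143;  ∂f/∂d_i = (d_o/(d_o+d_i))² = 0.387
δf = √((∂f/∂d_o · δd_o)² + (∂f/∂d_i · δd_i)²) = √(0.182 + 0.436) = 0.786 cm
f = 22.6 cm, so δf/f = 0.786/22.6 = 0.0348.

3.48%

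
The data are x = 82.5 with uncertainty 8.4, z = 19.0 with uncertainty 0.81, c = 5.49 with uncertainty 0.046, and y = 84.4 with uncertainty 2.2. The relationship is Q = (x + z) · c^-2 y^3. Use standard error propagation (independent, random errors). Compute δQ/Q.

Let u = x + z = 102. δu = √(δx² + δz²) = √(70.6 + 0.656) = 8.44, so δu/u = 0.0831.
Q is then a monomial in u, c, y:
δQ/Q = √((δu/u)² + (-2·δc/c)² + (3·δy/y)²) = √(0.00691 + 0.000281 + 0.00612) = 0.115

0.115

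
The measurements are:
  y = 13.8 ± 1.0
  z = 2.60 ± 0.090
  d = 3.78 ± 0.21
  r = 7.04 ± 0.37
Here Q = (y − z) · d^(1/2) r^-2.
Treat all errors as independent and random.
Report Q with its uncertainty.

0.439 ± 0.0619

Let u = y − z = 11.2. δu = √(δy² + δz²) = √(1.00 + 0.00810) = 1.00, so δu/u = 0.0896.
Q is then a monomial in u, d, r:
δQ/Q = √((δu/u)² + (½·δd/d)² + (-2·δr/r)²) = √(0.00804 + 0.000772 + 0.0110) = 0.141
Q = 0.439, so δQ = 0.141 × 0.439 = 0.0619.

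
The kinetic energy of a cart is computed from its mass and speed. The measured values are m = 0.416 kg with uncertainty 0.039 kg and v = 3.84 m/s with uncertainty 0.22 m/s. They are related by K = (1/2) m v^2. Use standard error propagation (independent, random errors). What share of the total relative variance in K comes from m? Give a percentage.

40.1%

(δK/K)² = (1·δm/m)² + (2·δv/v)²
  m term: (1×0.0938)² = 0.00879
  v term: (2×0.0573)² = 0.0131
Total = 0.0219. Share from m = 0.00879/0.0219 = 0.401.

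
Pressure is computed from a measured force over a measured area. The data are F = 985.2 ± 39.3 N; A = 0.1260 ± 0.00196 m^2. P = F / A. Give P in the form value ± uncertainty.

7819 ± 335 Pa

Each factor contributes (exponent × relative error)² to (δP/P)²:
  (1·δF/F)² = (1×0.0399)² = 0.00159;  (-1·δA/A)² = (-1×0.0156)² = 0.000242
δP/P = √(0.00183) = 0.0428
P = 7819 Pa, so δP = 0.0428 × 7819 = 335 Pa.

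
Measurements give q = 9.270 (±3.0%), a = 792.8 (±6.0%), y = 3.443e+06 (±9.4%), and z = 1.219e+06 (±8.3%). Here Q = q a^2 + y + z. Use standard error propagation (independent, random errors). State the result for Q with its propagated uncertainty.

(1.049 ± 0.0796) × 10^7

Let p = q·a^2 = 5.826e+06. δp/p = √((1·δq/q)² + (2·δa/a)²) = √(0.000900 + 0.0144) = 0.124, so δp = 7.21e+05.
Q = p + y + z: δQ = √(δp² + δy² + δz²) = √(5.19e+11 + 1.05e+11 + 1.02e+10) = 7.96e+05
Q = 1.049e+07.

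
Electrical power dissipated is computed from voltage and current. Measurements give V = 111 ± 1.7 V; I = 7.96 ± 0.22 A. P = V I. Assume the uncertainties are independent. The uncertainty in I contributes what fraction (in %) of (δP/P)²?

(δP/P)² = (1·δV/V)² + (1·δI/I)²
  V term: (1×0.0153)² = 0.000235
  I term: (1×0.0276)² = 0.000764
Total = 0.000998. Share from I = 0.000764/0.000998 = 0.765.

76.5%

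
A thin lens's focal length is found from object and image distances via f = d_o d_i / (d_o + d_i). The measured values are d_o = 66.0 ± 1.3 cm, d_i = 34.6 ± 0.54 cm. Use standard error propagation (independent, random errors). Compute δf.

0.279 cm

∂f/∂d_o = (d_i/(d_o+d_i))² = 0.118;  ∂f/∂d_i = (d_o/(d_o+d_i))² = 0.430
δf = √((∂f/∂d_o · δd_o)² + (∂f/∂d_i · δd_i)²) = √(0.0236 + 0.0540) = 0.279 cm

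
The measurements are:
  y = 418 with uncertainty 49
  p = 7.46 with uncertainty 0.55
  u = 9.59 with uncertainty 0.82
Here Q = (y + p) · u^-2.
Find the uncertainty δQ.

Let w = y + p = 425. δw = √(δy² + δp²) = √(2400 + 0.303) = 49.0, so δw/w = 0.115.
Q is then a monomial in w, u:
δQ/Q = √((δw/w)² + (-2·δu/u)²) = √(0.0133 + 0.0292) = 0.206
Q = 4.63, so δQ = 0.206 × 4.63 = 0.954.

0.954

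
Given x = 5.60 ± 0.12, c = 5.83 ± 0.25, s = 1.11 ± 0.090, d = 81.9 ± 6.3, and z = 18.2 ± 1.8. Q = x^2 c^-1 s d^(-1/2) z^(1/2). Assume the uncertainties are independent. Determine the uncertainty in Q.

0.335

Since Q is a product/quotient, work with relative uncertainties:
  (2·δx/x)² = (2×0.0214)² = 0.00184;  (-1·δc/c)² = (-1×0.0429)² = 0.00184;  (1·δs/s)² = (1×0.0811)² = 0.00657;  (−½·δd/d)² = (-0.5×0.0769)² = 0.00148;  (½·δz/z)² = (0.5×0.0989)² = 0.00245
δQ/Q = √(0.0142) = 0.119
Q = 2.81, so δQ = 0.119 × 2.81 = 0.335.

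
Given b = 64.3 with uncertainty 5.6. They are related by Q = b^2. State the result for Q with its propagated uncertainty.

4130 ± 720

Relative error in a monomial: (δQ/Q)² = Σ (nᵢ · δxᵢ/xᵢ)².
  (2·δb/b)² = (2×0.0871)² = 0.0303
δQ/Q = √(0.0303) = 0.174
Q = 4130, so δQ = 0.174 × 4130 = 720.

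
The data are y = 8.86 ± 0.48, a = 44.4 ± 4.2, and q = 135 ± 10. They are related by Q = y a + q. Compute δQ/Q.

Let p = y·a = 393. δp/p = √((1·δy/y)² + (1·δa/a)²) = √(0.00294 + 0.00895) = 0.109, so δp = 42.9.
Q = p + q: δQ = √(δp² + δq²) = √(1840 + 100) = 44.0
Q = 528, so δQ/Q = 44.0/528 = 0.0833.

0.0833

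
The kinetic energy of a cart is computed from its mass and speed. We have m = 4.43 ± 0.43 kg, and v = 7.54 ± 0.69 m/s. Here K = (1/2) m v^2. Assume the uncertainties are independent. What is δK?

26.1 J

Products/powers → add relative errors in quadrature, weighted by exponent:
  (1·δm/m)² = (1×0.0971)² = 0.00942;  (2·δv/v)² = (2×0.0915)² = 0.0335
δK/K = √(0.0429) = 0.207
K = 126 J, so δK = 0.207 × 126 = 26.1 J.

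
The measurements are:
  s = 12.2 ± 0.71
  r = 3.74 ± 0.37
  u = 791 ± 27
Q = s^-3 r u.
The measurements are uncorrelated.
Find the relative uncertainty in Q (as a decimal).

Q is a product of powers, so relative uncertainties combine in quadrature:
  (-3·δs/s)² = (-3×0.0582)² = 0.0305;  (1·δr/r)² = (1×0.0989)² = 0.00979;  (1·δu/u)² = (1×0.0341)² = 0.00117
δQ/Q = √(0.0414) = 0.204

0.204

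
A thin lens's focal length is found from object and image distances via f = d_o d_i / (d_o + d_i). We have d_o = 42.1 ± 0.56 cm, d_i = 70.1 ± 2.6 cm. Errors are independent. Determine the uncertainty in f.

0.426 cm

∂f/∂d_o = (d_i/(d_o+d_i))² = 0.390;  ∂f/∂d_i = (d_o/(d_o+d_i))² = 0.141
δf = √((∂f/∂d_o · δd_o)² + (∂f/∂d_i · δd_i)²) = √(0.0478 + 0.134) = 0.426 cm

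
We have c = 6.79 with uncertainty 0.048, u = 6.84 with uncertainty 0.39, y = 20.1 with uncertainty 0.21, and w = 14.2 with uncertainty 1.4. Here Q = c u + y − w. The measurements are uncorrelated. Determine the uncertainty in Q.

Let p = c·u = 46.4. δp/p = √((1·δc/c)² + (1·δu/u)²) = √(5e-05 + 0.00325) = 0.0575, so δp = 2.67.
Q = p + y − w: δQ = √(δp² + δy² + δw²) = √(7.12 + 0.0441 + 1.96) = 3.02

3.02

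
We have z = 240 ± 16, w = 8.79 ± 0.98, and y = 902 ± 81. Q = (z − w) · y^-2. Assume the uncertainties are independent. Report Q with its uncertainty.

Let u = z − w = 231. δu = √(δz² + δw²) = √(256 + 0.960) = 16.0, so δu/u = 0.0693.
Q is then a monomial in u, y:
δQ/Q = √((δu/u)² + (-2·δy/y)²) = √(0.00481 + 0.0323) = 0.193
Q = 0.000284, so δQ = 0.193 × 0.000284 = 5.47e-05.

(2.84 ± 0.547) × 10^-4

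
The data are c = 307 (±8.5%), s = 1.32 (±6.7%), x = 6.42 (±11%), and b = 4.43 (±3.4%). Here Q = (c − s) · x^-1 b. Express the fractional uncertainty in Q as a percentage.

Let u = c − s = 306. δu = √(δc² + δs²) = √(681 + 0.00782) = 26.1, so δu/u = 0.0854.
Q is then a monomial in u, x, b:
δQ/Q = √((δu/u)² + (-1·δx/x)² + (1·δb/b)²) = √(0.00729 + 0.0121 + 0.00116) = 0.143

14.3%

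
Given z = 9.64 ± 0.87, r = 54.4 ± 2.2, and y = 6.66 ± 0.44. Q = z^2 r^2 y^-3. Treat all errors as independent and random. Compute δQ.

Products/powers → add relative errors in quadrature, weighted by exponent:
  (2·δz/z)² = (2×0.0902)² = 0.0326;  (2·δr/r)² = (2×0.0404)² = 0.00654;  (-3·δy/y)² = (-3×0.0661)² = 0.0393
δQ/Q = √(0.0784) = 0.280
Q = 931, so δQ = 0.280 × 931 = 261.

261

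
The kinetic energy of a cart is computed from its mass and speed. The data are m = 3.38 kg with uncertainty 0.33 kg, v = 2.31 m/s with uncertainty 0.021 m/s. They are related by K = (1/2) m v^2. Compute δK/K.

0.0993

For a monomial K ∝ m, v^2, fractional errors add in quadrature:
  (1·δm/m)² = (1×0.0976)² = 0.00953;  (2·δv/v)² = (2×0.00909)² = 0.000331
δK/K = √(0.00986) = 0.0993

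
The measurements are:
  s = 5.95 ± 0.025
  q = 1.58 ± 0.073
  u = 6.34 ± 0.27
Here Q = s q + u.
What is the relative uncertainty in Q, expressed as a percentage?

3.26%

Let p = s·q = 9.40. δp/p = √((1·δs/s)² + (1·δq/q)²) = √(1.77e-05 + 0.00213) = 0.0464, so δp = 0.436.
Q = p + u: δQ = √(δp² + δu²) = √(0.190 + 0.0729) = 0.513
Q = 15.7, so δQ/Q = 0.513/15.7 = 0.0326.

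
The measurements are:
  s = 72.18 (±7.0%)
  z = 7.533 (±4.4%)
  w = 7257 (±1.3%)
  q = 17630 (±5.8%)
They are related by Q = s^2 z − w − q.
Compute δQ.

Let p = s^2·z = 39250. δp/p = √((2·δs/s)² + (1·δz/z)²) = √(0.0196 + 0.00194) = 0.147, so δp = 5760.
Q = p − w − q: δQ = √(δp² + δw² + δq²) = √(3.32e+07 + 8900 + 1.05e+06) = 5850

5850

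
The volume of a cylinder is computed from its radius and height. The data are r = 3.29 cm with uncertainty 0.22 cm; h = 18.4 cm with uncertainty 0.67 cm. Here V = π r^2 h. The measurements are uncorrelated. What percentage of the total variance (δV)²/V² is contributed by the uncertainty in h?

6.90%

(δV/V)² = (2·δr/r)² + (1·δh/h)²
  r term: (2×0.0669)² = 0.0179
  h term: (1×0.0364)² = 0.00133
Total = 0.0192. Share from h = 0.00133/0.0192 = 0.0690.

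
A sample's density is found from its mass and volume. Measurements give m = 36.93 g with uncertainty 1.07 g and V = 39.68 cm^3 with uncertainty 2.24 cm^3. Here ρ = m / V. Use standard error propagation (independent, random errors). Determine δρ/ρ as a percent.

Since ρ is a product/quotient, work with relative uncertainties:
  (1·δm/m)² = (1×0.0290)² = 0.000839;  (-1·δV/V)² = (-1×0.0565)² = 0.00319
δρ/ρ = √(0.00403) = 0.0635

6.35%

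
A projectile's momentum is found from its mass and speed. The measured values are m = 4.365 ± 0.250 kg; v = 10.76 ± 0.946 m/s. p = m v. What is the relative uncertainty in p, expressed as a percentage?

Each factor contributes (exponent × relative error)² to (δp/p)²:
  (1·δm/m)² = (1×0.0573)² = 0.00328;  (1·δv/v)² = (1×0.0879)² = 0.00773
δp/p = √(0.0110) = 0.105

10.5%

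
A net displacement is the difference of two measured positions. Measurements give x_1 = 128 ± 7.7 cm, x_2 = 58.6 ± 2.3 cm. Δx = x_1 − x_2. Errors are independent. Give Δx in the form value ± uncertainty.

Δx is a linear combination, so absolute uncertainties add in quadrature:
  (δx_1)² = 59.3;  (δx_2)² = 5.29
δΔx = √(64.6) = 8.04 cm
Δx = 69.4 cm.

69.4 ± 8.04 cm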